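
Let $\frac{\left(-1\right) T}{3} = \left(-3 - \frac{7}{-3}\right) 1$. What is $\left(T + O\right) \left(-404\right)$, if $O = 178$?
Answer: $-72720$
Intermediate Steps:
$T = 2$ ($T = - 3 \left(-3 - \frac{7}{-3}\right) 1 = - 3 \left(-3 - - \frac{7}{3}\right) 1 = - 3 \left(-3 + \frac{7}{3}\right) 1 = - 3 \left(\left(- \frac{2}{3}\right) 1\right) = \left(-3\right) \left(- \frac{2}{3}\right) = 2$)
$\left(T + O\right) \left(-404\right) = \left(2 + 178\right) \left(-404\right) = 180 \left(-404\right) = -72720$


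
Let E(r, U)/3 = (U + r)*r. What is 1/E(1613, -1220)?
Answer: 1/1901727 ≈ 5.2584e-7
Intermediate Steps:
E(r, U) = 3*r*(U + r) (E(r, U) = 3*((U + r)*r) = 3*(r*(U + r)) = 3*r*(U + r))
1/E(1613, -1220) = 1/(3*1613*(-1220 + 1613)) = 1/(3*1613*393) = 1/1901727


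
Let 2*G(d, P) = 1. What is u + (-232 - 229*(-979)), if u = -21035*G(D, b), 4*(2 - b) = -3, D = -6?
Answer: 426883/2 ≈ 2.1344e+5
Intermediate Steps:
b = 11/4 (b = 2 - ¼*(-3) = 2 + ¾ = 11/4 ≈ 2.7500)
G(d, P) = ½ (G(d, P) = (½)*1 = ½)
u = -21035/2 (u = -21035*½ = -21035/2 ≈ -10518.)
u + (-232 - 229*(-979)) = -21035/2 + (-232 - 229*(-979)) = -21035/2 + (-232 + 224191) = -21035/2 + 223959 = 426883/2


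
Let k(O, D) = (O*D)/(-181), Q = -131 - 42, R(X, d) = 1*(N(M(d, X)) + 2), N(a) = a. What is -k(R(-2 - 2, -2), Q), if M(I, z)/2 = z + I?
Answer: 1730/181 ≈ 9.5580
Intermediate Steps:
M(I, z) = 2*I + 2*z (M(I, z) = 2*(z + I) = 2*(I + z) = 2*I + 2*z)
R(X, d) = 2 + 2*X + 2*d (R(X, d) = 1*((2*d + 2*X) + 2) = 1*((2*X + 2*d) + 2) = 1*(2 + 2*X + 2*d) = 2 + 2*X + 2*d)
Q = -173
k(O, D) = -D*O/181 (k(O, D) = (D*O)*(-1/181) = -D*O/181)
-k(R(-2 - 2, -2), Q) = -(-1)*(-173)*(2 + 2*(-2 - 2) + 2*(-2))/181 = -(-1)*(-173)*(2 + 2*(-4) - 4)/181 = -(-1)*(-173)*(2 - 8 - 4)/181 = -(-1)*(-173)*(-10)/181 = -1*(-1730/181) = 1730/181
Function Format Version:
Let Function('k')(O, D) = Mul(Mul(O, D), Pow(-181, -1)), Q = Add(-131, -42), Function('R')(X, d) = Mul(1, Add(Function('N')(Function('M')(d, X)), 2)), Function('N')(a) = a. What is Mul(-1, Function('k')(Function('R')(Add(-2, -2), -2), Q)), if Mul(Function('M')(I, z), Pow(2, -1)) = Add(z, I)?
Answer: Rational(1730, 181) ≈ 9.5580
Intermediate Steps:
Function('M')(I, z) = Add(Mul(2, I), Mul(2, z)) (Function('M')(I, z) = Mul(2, Add(z, I)) = Mul(2, Add(I, z)) = Add(Mul(2, I), Mul(2, z)))
Function('R')(X, d) = Add(2, Mul(2, X), Mul(2, d)) (Function('R')(X, d) = Mul(1, Add(Add(Mul(2, d), Mul(2, X)), 2)) = Mul(1, Add(Add(Mul(2, X), Mul(2, d)), 2)) = Mul(1, Add(2, Mul(2, X), Mul(2, d))) = Add(2, Mul(2, X), Mul(2, d)))
Q = -173
Function('k')(O, D) = Mul(Rational(-1, 181), D, O) (Function('k')(O, D) = Mul(Mul(D, O), Rational(-1, 181)) = Mul(Rational(-1, 181), D, O))
Mul(-1, Function('k')(Function('R')(Add(-2, -2), -2), Q)) = Mul(-1, Mul(Rational(-1, 181), -173, Add(2, Mul(2, Add(-2, -2)), Mul(2, -2)))) = Mul(-1, Mul(Rational(-1, 181), -173, Add(2, Mul(2, -4), -4))) = Mul(-1, Mul(Rational(-1, 181), -173, Add(2, -8, -4))) = Mul(-1, Mul(Rational(-1, 181), -173, -10)) = Mul(-1, Rational(-1730, 181)) = Rational(1730, 181)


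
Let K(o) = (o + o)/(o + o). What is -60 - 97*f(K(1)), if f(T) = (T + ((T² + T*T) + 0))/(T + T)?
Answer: -411/2 ≈ -205.50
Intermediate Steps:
K(o) = 1 (K(o) = (2*o)/((2*o)) = (2*o)*(1/(2*o)) = 1)
f(T) = (T + 2*T²)/(2*T) (f(T) = (T + ((T² + T²) + 0))/((2*T)) = (T + (2*T² + 0))*(1/(2*T)) = (T + 2*T²)*(1/(2*T)) = (T + 2*T²)/(2*T))
-60 - 97*f(K(1)) = -60 - 97*(½ + 1) = -60 - 97*3/2 = -60 - 291/2 = -411/2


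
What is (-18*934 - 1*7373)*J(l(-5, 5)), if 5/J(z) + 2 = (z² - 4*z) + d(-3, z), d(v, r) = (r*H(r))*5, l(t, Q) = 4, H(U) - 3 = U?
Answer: -120925/138 ≈ -876.27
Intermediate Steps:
H(U) = 3 + U
d(v, r) = 5*r*(3 + r) (d(v, r) = (r*(3 + r))*5 = 5*r*(3 + r))
J(z) = 5/(-2 + z² - 4*z + 5*z*(3 + z)) (J(z) = 5/(-2 + ((z² - 4*z) + 5*z*(3 + z))) = 5/(-2 + (z² - 4*z + 5*z*(3 + z))) = 5/(-2 + z² - 4*z + 5*z*(3 + z)))
(-18*934 - 1*7373)*J(l(-5, 5)) = (-18*934 - 1*7373)*(5/(-2 + 6*4² + 11*4)) = (-16812 - 7373)*(5/(-2 + 6*16 + 44)) = -120925/(-2 + 96 + 44) = -120925/138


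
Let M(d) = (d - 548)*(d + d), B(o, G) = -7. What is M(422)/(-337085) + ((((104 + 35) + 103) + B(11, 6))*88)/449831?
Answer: 7829677952/21661611805 ≈ 0.36145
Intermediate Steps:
M(d) = 2*d*(-548 + d) (M(d) = (-548 + d)*(2*d) = 2*d*(-548 + d))
M(422)/(-337085) + ((((104 + 35) + 103) + B(11, 6))*88)/449831 = (2*422*(-548 + 422))/(-337085) + ((((104 + 35) + 103) - 7)*88)/449831 = (2*422*(-126))*(-1/337085) + (((139 + 103) - 7)*88)*(1/449831) = -106344*(-1/337085) + ((242 - 7)*88)*(1/449831) = 15192/48155 + (235*88)*(1/449831) = 15192/48155 + 20680*(1/449831) = 15192/48155 + 20680/449831 = 7829677952/21661611805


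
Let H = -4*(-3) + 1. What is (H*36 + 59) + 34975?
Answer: 35502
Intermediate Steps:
H = 13 (H = 12 + 1 = 13)
(H*36 + 59) + 34975 = (13*36 + 59) + 34975 = (468 + 59) + 34975 = 527 + 34975 = 35502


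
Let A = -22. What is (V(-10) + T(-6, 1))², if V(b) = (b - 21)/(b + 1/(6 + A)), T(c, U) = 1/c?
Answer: 7924225/933156 ≈ 8.4919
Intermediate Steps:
V(b) = (-21 + b)/(-1/16 + b) (V(b) = (b - 21)/(b + 1/(6 - 22)) = (-21 + b)/(b + 1/(-16)) = (-21 + b)/(b - 1/16) = (-21 + b)/(-1/16 + b))
(V(-10) + T(-6, 1))² = (16*(21 - 1*(-10))/(1 - 16*(-10)) + 1/(-6))² = (16*(21 + 10)/(1 + 160) - ⅙)² = (16*31/161 - ⅙)² = (16*(1/161)*31 - ⅙)² = (496/161 - ⅙)² = (2815/966)² = 7924225/933156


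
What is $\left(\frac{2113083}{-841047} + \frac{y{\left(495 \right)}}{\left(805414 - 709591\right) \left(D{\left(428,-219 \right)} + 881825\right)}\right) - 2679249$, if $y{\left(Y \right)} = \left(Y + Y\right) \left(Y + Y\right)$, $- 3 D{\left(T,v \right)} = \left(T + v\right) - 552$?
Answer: $- \frac{1175512391500966272564}{438746562630103} \approx -2.6793 \cdot 10^{6}$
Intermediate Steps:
$D{\left(T,v \right)} = 184 - \frac{T}{3} - \frac{v}{3}$ ($D{\left(T,v \right)} = - \frac{\left(T + v\right) - 552}{3} = - \frac{-552 + T + v}{3} = 184 - \frac{T}{3} - \frac{v}{3}$)
$y{\left(Y \right)} = 4 Y^{2}$ ($y{\left(Y \right)} = 2 Y 2 Y = 4 Y^{2}$)
$\left(\frac{2113083}{-841047} + \frac{y{\left(495 \right)}}{\left(805414 - 709591\right) \left(D{\left(428,-219 \right)} + 881825\right)}\right) - 2679249 = \left(\frac{2113083}{-841047} + \frac{4 \cdot 495^{2}}{\left(805414 - 709591\right) \left(\left(184 - \frac{428}{3} - -73\right) + 881825\right)}\right) - 2679249 = \left(2113083 \left(- \frac{1}{841047}\right) + \frac{4 \cdot 245025}{95823 \left(\left(184 - \frac{428}{3} + 73\right) + 881825\right)}\right) - 2679249 = \left(- \frac{704361}{280349} + \frac{980100}{95823 \left(\frac{343}{3} + 881825\right)}\right) - 2679249 = \left(- \frac{704361}{280349} + \frac{980100}{95823 \cdot \frac{2645818}{3}}\right) - 2679249 = \left(- \frac{704361}{280349} + \frac{980100}{84510072738}\right) - 2679249 = \left(- \frac{704361}{280349} + 980100 \cdot \frac{1}{84510072738}\right) - 2679249 = \left(- \frac{704361}{280349} + \frac{18150}{1565001347}\right) - 2679249 = - \frac{1102320825439917}{438746562630103} - 2679249 = - \frac{1175512391500966272564}{438746562630103}$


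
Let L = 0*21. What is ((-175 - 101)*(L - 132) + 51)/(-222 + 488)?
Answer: 36483/266 ≈ 137.15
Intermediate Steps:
L = 0
((-175 - 101)*(L - 132) + 51)/(-222 + 488) = ((-175 - 101)*(0 - 132) + 51)/(-222 + 488) = (-276*(-132) + 51)/266 = (36432 + 51)*(1/266) = 36483*(1/266) = 36483/266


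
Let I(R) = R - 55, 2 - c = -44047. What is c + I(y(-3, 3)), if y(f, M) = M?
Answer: 43997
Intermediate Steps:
c = 44049 (c = 2 - 1*(-44047) = 2 + 44047 = 44049)
I(R) = -55 + R
c + I(y(-3, 3)) = 44049 + (-55 + 3) = 44049 - 52 = 43997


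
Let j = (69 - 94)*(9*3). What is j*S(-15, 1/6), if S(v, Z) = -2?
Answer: 1350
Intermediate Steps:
j = -675 (j = -25*27 = -675)
j*S(-15, 1/6) = -675*(-2) = 1350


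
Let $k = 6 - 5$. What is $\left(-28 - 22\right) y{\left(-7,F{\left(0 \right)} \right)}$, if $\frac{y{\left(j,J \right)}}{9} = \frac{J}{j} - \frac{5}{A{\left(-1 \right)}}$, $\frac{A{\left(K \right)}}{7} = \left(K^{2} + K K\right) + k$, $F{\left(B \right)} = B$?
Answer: $\frac{750}{7} \approx 107.14$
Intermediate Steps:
$k = 1$ ($k = 6 - 5 = 1$)
$A{\left(K \right)} = 7 + 14 K^{2}$ ($A{\left(K \right)} = 7 \left(\left(K^{2} + K K\right) + 1\right) = 7 \left(\left(K^{2} + K^{2}\right) + 1\right) = 7 \left(2 K^{2} + 1\right) = 7 \left(1 + 2 K^{2}\right) = 7 + 14 K^{2}$)
$y{\left(j,J \right)} = - \frac{15}{7} + \frac{9 J}{j}$ ($y{\left(j,J \right)} = 9 \left(\frac{J}{j} - \frac{5}{7 + 14 \left(-1\right)^{2}}\right) = 9 \left(\frac{J}{j} - \frac{5}{7 + 14 \cdot 1}\right) = 9 \left(\frac{J}{j} - \frac{5}{7 + 14}\right) = 9 \left(\frac{J}{j} - \frac{5}{21}\right) = 9 \left(- \frac{5}{21} + \frac{J}{j}\right) = - \frac{15}{7} + \frac{9 J}{j}$)
$\left(-28 - 22\right) y{\left(-7,F{\left(0 \right)} \right)} = \left(-28 - 22\right) \left(- \frac{15}{7} + 9 \cdot 0 \frac{1}{-7}\right) = - 50 \left(- \frac{15}{7} + 9 \cdot 0 \left(- \frac{1}{7}\right)\right) = - 50 \left(- \frac{15}{7} + 0\right) = \left(-50\right) \left(- \frac{15}{7}\right) = \frac{750}{7}$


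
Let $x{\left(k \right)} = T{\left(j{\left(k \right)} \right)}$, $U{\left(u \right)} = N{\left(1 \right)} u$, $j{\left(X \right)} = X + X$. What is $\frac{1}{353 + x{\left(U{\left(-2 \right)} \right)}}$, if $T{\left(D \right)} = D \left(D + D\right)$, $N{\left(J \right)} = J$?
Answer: $\frac{1}{385} \approx 0.0025974$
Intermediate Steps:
$j{\left(X \right)} = 2 X$
$T{\left(D \right)} = 2 D^{2}$ ($T{\left(D \right)} = D 2 D = 2 D^{2}$)
$U{\left(u \right)} = u$ ($U{\left(u \right)} = 1 u = u$)
$x{\left(k \right)} = 8 k^{2}$ ($x{\left(k \right)} = 2 \left(2 k\right)^{2} = 2 \cdot 4 k^{2} = 8 k^{2}$)
$\frac{1}{353 + x{\left(U{\left(-2 \right)} \right)}} = \frac{1}{353 + 8 \left(-2\right)^{2}} = \frac{1}{353 + 8 \cdot 4} = \frac{1}{353 + 32} = \frac{1}{385}$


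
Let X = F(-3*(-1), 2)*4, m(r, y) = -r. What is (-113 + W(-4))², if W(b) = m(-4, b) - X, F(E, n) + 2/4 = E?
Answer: 14161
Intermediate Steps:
F(E, n) = -½ + E
X = 10 (X = (-½ - 3*(-1))*4 = (-½ + 3)*4 = (5/2)*4 = 10)
W(b) = -6 (W(b) = -1*(-4) - 1*10 = 4 - 10 = -6)
(-113 + W(-4))² = (-113 - 6)² = (-119)² = 14161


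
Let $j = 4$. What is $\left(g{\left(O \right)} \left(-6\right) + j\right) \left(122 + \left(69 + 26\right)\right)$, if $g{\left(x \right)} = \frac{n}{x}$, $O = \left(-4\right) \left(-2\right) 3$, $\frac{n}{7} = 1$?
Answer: $\frac{1953}{4} \approx 488.25$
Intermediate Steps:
$n = 7$ ($n = 7 \cdot 1 = 7$)
$O = 24$ ($O = 8 \cdot 3 = 24$)
$g{\left(x \right)} = \frac{7}{x}$
$\left(g{\left(O \right)} \left(-6\right) + j\right) \left(122 + \left(69 + 26\right)\right) = \left(\frac{7}{24} \left(-6\right) + 4\right) \left(122 + \left(69 + 26\right)\right) = \left(7 \cdot \frac{1}{24} \left(-6\right) + 4\right) \left(122 + 95\right) = \left(\frac{7}{24} \left(-6\right) + 4\right) 217 = \left(- \frac{7}{4} + 4\right) 217 = \frac{9}{4} \cdot 217 = \frac{1953}{4}$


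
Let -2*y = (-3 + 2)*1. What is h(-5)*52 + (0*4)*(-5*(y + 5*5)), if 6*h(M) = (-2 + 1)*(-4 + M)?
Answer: 78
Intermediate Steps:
y = 1/2 (y = -(-3 + 2)/2 = -(-1)/2 = -1/2*(-1) = 1/2 ≈ 0.50000)
h(M) = 2/3 - M/6 (h(M) = ((-2 + 1)*(-4 + M))/6 = (-(-4 + M))/6 = (4 - M)/6 = 2/3 - M/6)
h(-5)*52 + (0*4)*(-5*(y + 5*5)) = (2/3 - 1/6*(-5))*52 + (0*4)*(-5*(1/2 + 5*5)) = (2/3 + 5/6)*52 + 0*(-5*(1/2 + 25)) = (3/2)*52 + 0*(-5*51/2) = 78 + 0*(-255/2) = 78 + 0 = 78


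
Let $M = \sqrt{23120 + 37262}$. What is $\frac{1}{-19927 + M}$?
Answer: $- \frac{19927}{397024947} - \frac{\sqrt{60382}}{397024947} \approx -5.081 \cdot 10^{-5}$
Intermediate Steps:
$M = \sqrt{60382} \approx 245.73$
$\frac{1}{-19927 + M} = \frac{1}{-19927 + \sqrt{60382}}$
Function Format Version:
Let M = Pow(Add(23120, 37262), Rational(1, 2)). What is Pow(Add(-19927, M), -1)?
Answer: Add(Rational(-19927, 397024947), Mul(Rational(-1, 397024947), Pow(60382, Rational(1, 2)))) ≈ -5.0810e-5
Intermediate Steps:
M = Pow(60382, Rational(1, 2)) ≈ 245.73
Pow(Add(-19927, M), -1) = Pow(Add(-19927, Pow(60382, Rational(1, 2))), -1)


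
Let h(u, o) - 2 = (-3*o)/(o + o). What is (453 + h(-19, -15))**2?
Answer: 822649/4 ≈ 2.0566e+5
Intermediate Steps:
h(u, o) = 1/2 (h(u, o) = 2 + (-3*o)/(o + o) = 2 + (-3*o)/((2*o)) = 2 + (-3*o)*(1/(2*o)) = 2 - 3/2 = 1/2)
(453 + h(-19, -15))**2 = (453 + 1/2)**2 = (907/2)**2 = 822649/4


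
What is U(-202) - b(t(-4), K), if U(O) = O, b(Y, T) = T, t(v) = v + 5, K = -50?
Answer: -152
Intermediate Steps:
t(v) = 5 + v
U(-202) - b(t(-4), K) = -202 - 1*(-50) = -202 + 50 = -152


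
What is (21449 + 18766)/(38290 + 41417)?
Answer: 13405/26569 ≈ 0.50454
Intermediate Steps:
(21449 + 18766)/(38290 + 41417) = 40215/79707 = 40215*(1/79707) = 13405/26569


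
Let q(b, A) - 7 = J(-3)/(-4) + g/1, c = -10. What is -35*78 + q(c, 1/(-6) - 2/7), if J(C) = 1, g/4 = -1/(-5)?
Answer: -54449/20 ≈ -2722.4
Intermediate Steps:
g = ⅘ (g = 4*(-1/(-5)) = 4*(-1*(-⅕)) = 4*(⅕) = ⅘ ≈ 0.80000)
q(b, A) = 151/20 (q(b, A) = 7 + (1/(-4) + (⅘)/1) = 7 + (1*(-¼) + (⅘)*1) = 7 + (-¼ + ⅘) = 7 + 11/20 = 151/20)
-35*78 + q(c, 1/(-6) - 2/7) = -35*78 + 151/20 = -2730 + 151/20 = -54449/20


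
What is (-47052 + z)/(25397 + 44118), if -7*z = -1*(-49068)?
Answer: -378432/486605 ≈ -0.77770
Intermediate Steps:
z = -49068/7 (z = -(-1)*(-49068)/7 = -⅐*49068 = -49068/7 ≈ -7009.7)
(-47052 + z)/(25397 + 44118) = (-47052 - 49068/7)/(25397 + 44118) = -378432/7/69515 = -378432/7*1/69515 = -378432/486605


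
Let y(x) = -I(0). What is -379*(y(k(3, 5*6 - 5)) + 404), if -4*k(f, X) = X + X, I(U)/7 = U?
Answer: -153116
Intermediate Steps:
I(U) = 7*U
k(f, X) = -X/2 (k(f, X) = -(X + X)/4 = -X/2)
y(x) = 0 (y(x) = -7*0 = -1*0 = 0)
-379*(y(k(3, 5*6 - 5)) + 404) = -379*(0 + 404) = -379*404 = -153116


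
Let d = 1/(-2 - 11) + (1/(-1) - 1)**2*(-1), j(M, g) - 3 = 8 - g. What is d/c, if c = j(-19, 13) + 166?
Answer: -53/2132 ≈ -0.024859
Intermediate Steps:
j(M, g) = 11 - g (j(M, g) = 3 + (8 - g) = 11 - g)
c = 164 (c = (11 - 1*13) + 166 = (11 - 13) + 166 = -2 + 166 = 164)
d = -53/13 (d = 1/(-13) + (-1 - 1)**2*(-1) = -1/13 + (-2)**2*(-1) = -1/13 + 4*(-1) = -1/13 - 4 = -53/13 ≈ -4.0769)
d/c = -53/13/164 = -53/13*1/164 = -53/2132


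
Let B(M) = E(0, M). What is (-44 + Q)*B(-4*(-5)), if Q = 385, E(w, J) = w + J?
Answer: 6820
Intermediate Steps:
E(w, J) = J + w
B(M) = M (B(M) = M + 0 = M)
(-44 + Q)*B(-4*(-5)) = (-44 + 385)*(-4*(-5)) = 341*20 = 6820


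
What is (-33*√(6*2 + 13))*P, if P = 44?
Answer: -7260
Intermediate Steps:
(-33*√(6*2 + 13))*P = -33*√(6*2 + 13)*44 = -33*√(12 + 13)*44 = -33*√25*44 = -33*5*44 = -165*44 = -7260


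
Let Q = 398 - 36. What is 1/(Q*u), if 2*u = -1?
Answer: -1/181 ≈ -0.0055249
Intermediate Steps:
u = -½ (u = (½)*(-1) = -½ ≈ -0.50000)
Q = 362
1/(Q*u) = 1/(362*(-½)) = 1/(-181) = -1/181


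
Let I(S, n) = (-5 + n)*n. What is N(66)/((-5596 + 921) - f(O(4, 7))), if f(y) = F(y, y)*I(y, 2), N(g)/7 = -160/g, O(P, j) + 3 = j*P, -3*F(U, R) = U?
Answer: 16/4455 ≈ 0.0035915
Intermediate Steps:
F(U, R) = -U/3
I(S, n) = n*(-5 + n)
O(P, j) = -3 + P*j (O(P, j) = -3 + j*P = -3 + P*j)
N(g) = -1120/g (N(g) = 7*(-160/g) = -1120/g)
f(y) = 2*y (f(y) = (-y/3)*(2*(-5 + 2)) = (-y/3)*(2*(-3)) = -y/3*(-6) = 2*y)
N(66)/((-5596 + 921) - f(O(4, 7))) = (-1120/66)/((-5596 + 921) - 2*(-3 + 4*7)) = (-1120*1/66)/(-4675 - 2*(-3 + 28)) = -560/(33*(-4675 - 2*25)) = -560/(33*(-4675 - 1*50)) = -560/(33*(-4675 - 50)) = -560/33/(-4725) = -560/33*(-1/4725) = 16/4455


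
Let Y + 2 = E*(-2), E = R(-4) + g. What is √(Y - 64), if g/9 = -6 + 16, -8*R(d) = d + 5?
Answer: I*√983/2 ≈ 15.676*I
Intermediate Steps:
R(d) = -5/8 - d/8 (R(d) = -(d + 5)/8 = -(5 + d)/8 = -5/8 - d/8)
g = 90 (g = 9*(-6 + 16) = 9*10 = 90)
E = 719/8 (E = (-5/8 - ⅛*(-4)) + 90 = (-5/8 + ½) + 90 = -⅛ + 90 = 719/8 ≈ 89.875)
Y = -727/4 (Y = -2 + (719/8)*(-2) = -2 - 719/4 = -727/4 ≈ -181.75)
√(Y - 64) = √(-727/4 - 64) = √(-983/4) = I*√983/2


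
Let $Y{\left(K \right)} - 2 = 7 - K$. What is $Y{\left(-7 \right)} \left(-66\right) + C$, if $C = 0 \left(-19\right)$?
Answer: $-1056$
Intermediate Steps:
$Y{\left(K \right)} = 9 - K$ ($Y{\left(K \right)} = 2 - \left(-7 + K\right) = 9 - K$)
$C = 0$
$Y{\left(-7 \right)} \left(-66\right) + C = \left(9 - -7\right) \left(-66\right) + 0 = \left(9 + 7\right) \left(-66\right) + 0 = 16 \left(-66\right) + 0 = -1056 + 0 = -1056$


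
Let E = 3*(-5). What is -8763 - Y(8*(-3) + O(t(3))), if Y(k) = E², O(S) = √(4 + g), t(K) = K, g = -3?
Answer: -8988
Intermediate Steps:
O(S) = 1 (O(S) = √(4 - 3) = √1 = 1)
E = -15
Y(k) = 225 (Y(k) = (-15)² = 225)
-8763 - Y(8*(-3) + O(t(3))) = -8763 - 1*225 = -8763 - 225 = -8988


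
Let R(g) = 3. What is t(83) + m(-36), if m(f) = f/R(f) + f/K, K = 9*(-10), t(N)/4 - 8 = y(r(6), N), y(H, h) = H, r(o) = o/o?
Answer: 122/5 ≈ 24.400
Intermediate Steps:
r(o) = 1
t(N) = 36 (t(N) = 32 + 4*1 = 32 + 4 = 36)
K = -90
m(f) = 29*f/90 (m(f) = f/3 + f/(-90) = f*(1/3) + f*(-1/90) = f/3 - f/90 = 29*f/90)
t(83) + m(-36) = 36 + (29/90)*(-36) = 36 - 58/5 = 122/5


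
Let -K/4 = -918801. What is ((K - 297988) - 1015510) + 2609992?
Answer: 4971698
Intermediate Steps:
K = 3675204 (K = -4*(-918801) = 3675204)
((K - 297988) - 1015510) + 2609992 = ((3675204 - 297988) - 1015510) + 2609992 = (3377216 - 1015510) + 2609992 = 2361706 + 2609992 = 4971698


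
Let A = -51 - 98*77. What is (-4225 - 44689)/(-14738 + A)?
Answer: 48914/22335 ≈ 2.1900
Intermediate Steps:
A = -7597 (A = -51 - 7546 = -7597)
(-4225 - 44689)/(-14738 + A) = (-4225 - 44689)/(-14738 - 7597) = -48914/(-22335) = -48914*(-1/22335) = 48914/22335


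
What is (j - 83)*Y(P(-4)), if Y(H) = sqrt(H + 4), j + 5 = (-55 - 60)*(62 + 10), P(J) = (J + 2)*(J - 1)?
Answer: -8368*sqrt(14) ≈ -31310.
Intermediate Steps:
P(J) = (-1 + J)*(2 + J) (P(J) = (2 + J)*(-1 + J) = (-1 + J)*(2 + J))
j = -8285 (j = -5 + (-55 - 60)*(62 + 10) = -5 - 115*72 = -5 - 8280 = -8285)
Y(H) = sqrt(4 + H)
(j - 83)*Y(P(-4)) = (-8285 - 83)*sqrt(4 + (-2 - 4 + (-4)**2)) = -8368*sqrt(4 + (-2 - 4 + 16)) = -8368*sqrt(4 + 10) = -8368*sqrt(14)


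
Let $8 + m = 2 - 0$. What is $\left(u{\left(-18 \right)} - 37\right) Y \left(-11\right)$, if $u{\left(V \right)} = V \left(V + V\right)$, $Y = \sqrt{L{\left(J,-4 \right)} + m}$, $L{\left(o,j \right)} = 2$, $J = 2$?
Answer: $- 13442 i \approx - 13442.0 i$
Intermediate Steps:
$m = -6$ ($m = -8 + \left(2 - 0\right) = -8 + \left(2 + 0\right) = -8 + 2 = -6$)
$Y = 2 i$ ($Y = \sqrt{2 - 6} = \sqrt{-4} = 2 i \approx 2.0 i$)
$u{\left(V \right)} = 2 V^{2}$ ($u{\left(V \right)} = V 2 V = 2 V^{2}$)
$\left(u{\left(-18 \right)} - 37\right) Y \left(-11\right) = \left(2 \left(-18\right)^{2} - 37\right) 2 i \left(-11\right) = \left(2 \cdot 324 - 37\right) \left(- 22 i\right) = \left(648 - 37\right) \left(- 22 i\right) = 611 \left(- 22 i\right) = - 13442 i$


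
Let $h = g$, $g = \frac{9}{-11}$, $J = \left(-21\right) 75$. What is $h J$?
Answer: $\frac{14175}{11} \approx 1288.6$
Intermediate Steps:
$J = -1575$
$g = - \frac{9}{11}$ ($g = 9 \left(- \frac{1}{11}\right) = - \frac{9}{11} \approx -0.81818$)
$h = - \frac{9}{11} \approx -0.81818$
$h J = \left(- \frac{9}{11}\right) \left(-1575\right) = \frac{14175}{11}$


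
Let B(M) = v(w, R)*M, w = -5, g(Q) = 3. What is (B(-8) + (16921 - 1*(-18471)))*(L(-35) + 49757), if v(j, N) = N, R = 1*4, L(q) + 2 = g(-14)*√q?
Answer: 1759336800 + 106080*I*√35 ≈ 1.7593e+9 + 6.2758e+5*I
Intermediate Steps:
L(q) = -2 + 3*√q
R = 4
B(M) = 4*M
(B(-8) + (16921 - 1*(-18471)))*(L(-35) + 49757) = (4*(-8) + (16921 - 1*(-18471)))*((-2 + 3*√(-35)) + 49757) = (-32 + (16921 + 18471))*((-2 + 3*(I*√35)) + 49757) = (-32 + 35392)*((-2 + 3*I*√35) + 49757) = 35360*(49755 + 3*I*√35) = 1759336800 + 106080*I*√35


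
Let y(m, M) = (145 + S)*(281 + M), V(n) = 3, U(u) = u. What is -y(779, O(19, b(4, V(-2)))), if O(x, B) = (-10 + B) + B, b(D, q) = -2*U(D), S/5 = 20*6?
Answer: -189975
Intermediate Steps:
S = 600 (S = 5*(20*6) = 5*120 = 600)
b(D, q) = -2*D
O(x, B) = -10 + 2*B
y(m, M) = 209345 + 745*M (y(m, M) = (145 + 600)*(281 + M) = 745*(281 + M) = 209345 + 745*M)
-y(779, O(19, b(4, V(-2)))) = -(209345 + 745*(-10 + 2*(-2*4))) = -(209345 + 745*(-10 + 2*(-8))) = -(209345 + 745*(-10 - 16)) = -(209345 + 745*(-26)) = -(209345 - 19370) = -1*189975 = -189975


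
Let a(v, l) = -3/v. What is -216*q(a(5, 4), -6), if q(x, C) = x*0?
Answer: 0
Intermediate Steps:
q(x, C) = 0
-216*q(a(5, 4), -6) = -216*0 = 0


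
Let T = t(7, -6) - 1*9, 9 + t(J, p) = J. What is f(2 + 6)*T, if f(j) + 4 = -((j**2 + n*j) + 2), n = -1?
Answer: 682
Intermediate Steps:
t(J, p) = -9 + J
T = -11 (T = (-9 + 7) - 1*9 = -2 - 9 = -11)
f(j) = -6 + j - j**2 (f(j) = -4 - ((j**2 - j) + 2) = -4 - (2 + j**2 - j) = -4 + (-2 + j - j**2) = -6 + j - j**2)
f(2 + 6)*T = (-6 + (2 + 6) - (2 + 6)**2)*(-11) = (-6 + 8 - 1*8**2)*(-11) = (-6 + 8 - 1*64)*(-11) = (-6 + 8 - 64)*(-11) = -62*(-11) = 682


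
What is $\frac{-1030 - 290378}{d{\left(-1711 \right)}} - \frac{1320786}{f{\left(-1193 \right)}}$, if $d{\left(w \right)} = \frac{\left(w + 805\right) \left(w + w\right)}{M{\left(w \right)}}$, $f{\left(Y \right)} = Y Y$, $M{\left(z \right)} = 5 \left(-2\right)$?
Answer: $\frac{4382195414}{367712034889} \approx 0.011917$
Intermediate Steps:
$M{\left(z \right)} = -10$
$f{\left(Y \right)} = Y^{2}$
$d{\left(w \right)} = - \frac{w \left(805 + w\right)}{5}$ ($d{\left(w \right)} = \frac{\left(w + 805\right) \left(w + w\right)}{-10} = \left(805 + w\right) 2 w \left(- \frac{1}{10}\right) = 2 w \left(805 + w\right) \left(- \frac{1}{10}\right) = - \frac{w \left(805 + w\right)}{5}$)
$\frac{-1030 - 290378}{d{\left(-1711 \right)}} - \frac{1320786}{f{\left(-1193 \right)}} = \frac{-1030 - 290378}{\left(- \frac{1}{5}\right) \left(-1711\right) \left(805 - 1711\right)} - \frac{1320786}{\left(-1193\right)^{2}} = \frac{-1030 - 290378}{\left(- \frac{1}{5}\right) \left(-1711\right) \left(-906\right)} - \frac{1320786}{1423249} = - \frac{291408}{- \frac{1550166}{5}} - \frac{1320786}{1423249} = \left(-291408\right) \left(- \frac{5}{1550166}\right) - \frac{1320786}{1423249} = \frac{242840}{258361} - \frac{1320786}{1423249} = \frac{4382195414}{367712034889}$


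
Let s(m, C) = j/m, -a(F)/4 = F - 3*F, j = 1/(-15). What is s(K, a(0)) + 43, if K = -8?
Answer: 5161/120 ≈ 43.008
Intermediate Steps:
j = -1/15 ≈ -0.066667
a(F) = 8*F (a(F) = -4*(F - 3*F) = -(-8)*F = 8*F)
s(m, C) = -1/(15*m)
s(K, a(0)) + 43 = -1/15/(-8) + 43 = -1/15*(-⅛) + 43 = 1/120 + 43 = 5161/120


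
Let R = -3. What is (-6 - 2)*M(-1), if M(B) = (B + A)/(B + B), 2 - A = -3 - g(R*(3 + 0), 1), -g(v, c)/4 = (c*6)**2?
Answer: -560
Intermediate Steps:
g(v, c) = -144*c**2 (g(v, c) = -4*36*c**2 = -144*c**2)
A = -139 (A = 2 - (-3 - (-144)*1**2) = 2 - (-3 - (-144)) = 2 - (-3 - 1*(-144)) = 2 - (-3 + 144) = 2 - 1*141 = 2 - 141 = -139)
M(B) = (-139 + B)/(2*B) (M(B) = (B - 139)/(B + B) = (-139 + B)/((2*B)) = (-139 + B)*(1/(2*B)) = (-139 + B)/(2*B))
(-6 - 2)*M(-1) = (-6 - 2)*((1/2)*(-139 - 1)/(-1)) = -4*(-1)*(-140) = -8*70 = -560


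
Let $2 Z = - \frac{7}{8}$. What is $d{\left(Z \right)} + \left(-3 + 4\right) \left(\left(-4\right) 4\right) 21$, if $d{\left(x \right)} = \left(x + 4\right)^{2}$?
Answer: $- \frac{82767}{256} \approx -323.31$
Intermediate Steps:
$Z = - \frac{7}{16}$ ($Z = \frac{\left(-7\right) \frac{1}{8}}{2} = \frac{1}{2} \left(- \frac{7}{8}\right) = - \frac{7}{16} \approx -0.4375$)
$d{\left(x \right)} = \left(4 + x\right)^{2}$
$d{\left(Z \right)} + \left(-3 + 4\right) \left(\left(-4\right) 4\right) 21 = \left(4 - \frac{7}{16}\right)^{2} + \left(-3 + 4\right) \left(\left(-4\right) 4\right) 21 = \left(\frac{57}{16}\right)^{2} + 1 \left(-16\right) 21 = \frac{3249}{256} - 336 = - \frac{82767}{256}$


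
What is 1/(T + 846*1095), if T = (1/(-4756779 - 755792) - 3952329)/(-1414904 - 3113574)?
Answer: 12481778248469/11562755809781341460 ≈ 1.0795e-6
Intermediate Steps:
T = 10893747113930/12481778248469 (T = (1/(-5512571) - 3952329)/(-4528478) = (-1/5512571 - 3952329)*(-1/4528478) = -21787494227860/5512571*(-1/4528478) = 10893747113930/12481778248469 ≈ 0.87277)
1/(T + 846*1095) = 1/(10893747113930/12481778248469 + 846*1095) = 1/(10893747113930/12481778248469 + 926370) = 1/(11562755809781341460/12481778248469) = 12481778248469/11562755809781341460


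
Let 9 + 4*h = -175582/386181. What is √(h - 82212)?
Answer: I*√5449378666493391/257454 ≈ 286.73*I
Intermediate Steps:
h = -3651211/1544724 (h = -9/4 + (-175582/386181)/4 = -9/4 + (-175582*1/386181)/4 = -9/4 + (¼)*(-175582/386181) = -9/4 - 87791/772362 = -3651211/1544724 ≈ -2.3637)
√(h - 82212) = √(-3651211/1544724 - 82212) = √(-126998500699/1544724) = I*√5449378666493391/257454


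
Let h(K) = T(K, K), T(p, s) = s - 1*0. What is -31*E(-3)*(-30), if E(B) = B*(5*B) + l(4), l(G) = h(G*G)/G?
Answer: 45570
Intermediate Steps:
T(p, s) = s (T(p, s) = s + 0 = s)
h(K) = K
l(G) = G (l(G) = (G*G)/G = G²/G = G)
E(B) = 4 + 5*B² (E(B) = B*(5*B) + 4 = 5*B² + 4 = 4 + 5*B²)
-31*E(-3)*(-30) = -31*(4 + 5*(-3)²)*(-30) = -31*(4 + 5*9)*(-30) = -31*(4 + 45)*(-30) = -31*49*(-30) = -1519*(-30) = 45570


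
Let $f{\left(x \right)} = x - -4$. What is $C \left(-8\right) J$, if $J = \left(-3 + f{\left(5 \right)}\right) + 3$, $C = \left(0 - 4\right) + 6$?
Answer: $-144$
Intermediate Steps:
$f{\left(x \right)} = 4 + x$ ($f{\left(x \right)} = x + 4 = 4 + x$)
$C = 2$ ($C = -4 + 6 = 2$)
$J = 9$ ($J = \left(-3 + \left(4 + 5\right)\right) + 3 = \left(-3 + 9\right) + 3 = 6 + 3 = 9$)
$C \left(-8\right) J = 2 \left(-8\right) 9 = \left(-16\right) 9 = -144$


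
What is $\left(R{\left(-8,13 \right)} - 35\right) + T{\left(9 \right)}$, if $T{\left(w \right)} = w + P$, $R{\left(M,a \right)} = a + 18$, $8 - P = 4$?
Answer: $9$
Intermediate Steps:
$P = 4$ ($P = 8 - 4 = 4$)
$R{\left(M,a \right)} = 18 + a$
$T{\left(w \right)} = 4 + w$ ($T{\left(w \right)} = w + 4 = 4 + w$)
$\left(R{\left(-8,13 \right)} - 35\right) + T{\left(9 \right)} = \left(\left(18 + 13\right) - 35\right) + \left(4 + 9\right) = \left(31 - 35\right) + 13 = -4 + 13 = 9$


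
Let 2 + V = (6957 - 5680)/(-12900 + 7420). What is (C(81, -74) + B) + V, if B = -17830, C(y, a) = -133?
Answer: -98449477/5480 ≈ -17965.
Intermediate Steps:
V = -12237/5480 (V = -2 + (6957 - 5680)/(-12900 + 7420) = -2 + 1277/(-5480) = -2 + 1277*(-1/5480) = -2 - 1277/5480 = -12237/5480 ≈ -2.2330)
(C(81, -74) + B) + V = (-133 - 17830) - 12237/5480 = -17963 - 12237/5480 = -98449477/5480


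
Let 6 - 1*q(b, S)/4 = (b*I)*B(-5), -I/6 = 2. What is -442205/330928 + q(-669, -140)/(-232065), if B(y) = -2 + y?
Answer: -59005188383/25598935440 ≈ -2.3050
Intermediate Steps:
I = -12 (I = -6*2 = -12)
q(b, S) = 24 - 336*b (q(b, S) = 24 - 4*b*(-12)*(-2 - 5) = 24 - 4*(-12*b)*(-7) = 24 - 336*b)
-442205/330928 + q(-669, -140)/(-232065) = -442205/330928 + (24 - 336*(-669))/(-232065) = -442205*1/330928 + (24 + 224784)*(-1/232065) = -442205/330928 + 224808*(-1/232065) = -442205/330928 - 74936/77355 = -59005188383/25598935440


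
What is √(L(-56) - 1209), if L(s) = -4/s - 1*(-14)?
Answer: I*√234206/14 ≈ 34.568*I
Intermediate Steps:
L(s) = 14 - 4/s (L(s) = -4/s + 14 = 14 - 4/s)
√(L(-56) - 1209) = √((14 - 4/(-56)) - 1209) = √((14 - 4*(-1/56)) - 1209) = √((14 + 1/14) - 1209) = √(197/14 - 1209) = √(-16729/14) = I*√234206/14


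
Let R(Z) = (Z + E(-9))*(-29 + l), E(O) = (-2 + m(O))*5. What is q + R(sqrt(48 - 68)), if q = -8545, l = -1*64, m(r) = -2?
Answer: -6685 - 186*I*sqrt(5) ≈ -6685.0 - 415.91*I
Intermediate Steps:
E(O) = -20 (E(O) = (-2 - 2)*5 = -4*5 = -20)
l = -64
R(Z) = 1860 - 93*Z (R(Z) = (Z - 20)*(-29 - 64) = (-20 + Z)*(-93) = 1860 - 93*Z)
q + R(sqrt(48 - 68)) = -8545 + (1860 - 93*sqrt(48 - 68)) = -8545 + (1860 - 186*I*sqrt(5)) = -6685 - 186*I*sqrt(5)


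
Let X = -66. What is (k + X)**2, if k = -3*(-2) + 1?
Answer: 3481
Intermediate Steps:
k = 7 (k = 6 + 1 = 7)
(k + X)**2 = (7 - 66)**2 = (-59)**2 = 3481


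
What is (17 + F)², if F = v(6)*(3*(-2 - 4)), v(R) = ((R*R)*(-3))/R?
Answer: 116281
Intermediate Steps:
v(R) = -3*R (v(R) = (R²*(-3))/R = (-3*R²)/R = -3*R)
F = 324 (F = (-3*6)*(3*(-2 - 4)) = -54*(-6) = -18*(-18) = 324)
(17 + F)² = (17 + 324)² = 341² = 116281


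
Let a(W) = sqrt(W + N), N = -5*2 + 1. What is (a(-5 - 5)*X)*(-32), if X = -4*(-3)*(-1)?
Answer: 384*I*sqrt(19) ≈ 1673.8*I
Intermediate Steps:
N = -9 (N = -10 + 1 = -9)
X = -12 (X = 12*(-1) = -12)
a(W) = sqrt(-9 + W) (a(W) = sqrt(W - 9) = sqrt(-9 + W))
(a(-5 - 5)*X)*(-32) = (sqrt(-9 + (-5 - 5))*(-12))*(-32) = (sqrt(-9 - 10)*(-12))*(-32) = (sqrt(-19)*(-12))*(-32) = ((I*sqrt(19))*(-12))*(-32) = -12*I*sqrt(19)*(-32) = 384*I*sqrt(19)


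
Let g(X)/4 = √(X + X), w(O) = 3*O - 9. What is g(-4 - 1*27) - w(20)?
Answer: -51 + 4*I*√62 ≈ -51.0 + 31.496*I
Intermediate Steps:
w(O) = -9 + 3*O
g(X) = 4*√2*√X (g(X) = 4*√(X + X) = 4*√(2*X) = 4*(√2*√X) = 4*√2*√X)
g(-4 - 1*27) - w(20) = 4*√2*√(-4 - 1*27) - (-9 + 3*20) = 4*√2*√(-4 - 27) - (-9 + 60) = 4*√2*√(-31) - 1*51 = 4*√2*(I*√31) - 51 = 4*I*√62 - 51 = -51 + 4*I*√62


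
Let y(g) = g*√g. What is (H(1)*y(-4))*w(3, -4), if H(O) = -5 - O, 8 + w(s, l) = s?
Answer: -240*I ≈ -240.0*I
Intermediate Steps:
w(s, l) = -8 + s
y(g) = g^(3/2)
(H(1)*y(-4))*w(3, -4) = ((-5 - 1*1)*(-4)^(3/2))*(-8 + 3) = ((-5 - 1)*(-8*I))*(-5) = -(-48)*I*(-5) = (48*I)*(-5) = -240*I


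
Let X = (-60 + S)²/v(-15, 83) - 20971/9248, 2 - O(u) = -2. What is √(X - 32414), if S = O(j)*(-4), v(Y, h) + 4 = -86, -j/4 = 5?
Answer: I*√135170621590/2040 ≈ 180.22*I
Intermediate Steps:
j = -20 (j = -4*5 = -20)
O(u) = 4 (O(u) = 2 - 1*(-2) = 2 + 2 = 4)
v(Y, h) = -90 (v(Y, h) = -4 - 86 = -90)
S = -16 (S = 4*(-4) = -16)
X = -27651919/416160 (X = (-60 - 16)²/(-90) - 20971/9248 = (-76)²*(-1/90) - 20971*1/9248 = 5776*(-1/90) - 20971/9248 = -2888/45 - 20971/9248 = -27651919/416160 ≈ -66.445)
√(X - 32414) = √(-27651919/416160 - 32414) = √(-13517062159/416160) = I*√135170621590/2040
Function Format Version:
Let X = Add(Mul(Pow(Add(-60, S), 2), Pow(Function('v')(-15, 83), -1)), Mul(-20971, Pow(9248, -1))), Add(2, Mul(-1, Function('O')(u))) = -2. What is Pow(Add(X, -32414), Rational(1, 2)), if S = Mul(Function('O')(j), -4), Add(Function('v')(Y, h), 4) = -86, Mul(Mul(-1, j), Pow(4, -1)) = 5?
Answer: Mul(Rational(1, 2040), I, Pow(135170621590, Rational(1, 2))) ≈ Mul(180.22, I)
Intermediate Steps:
j = -20 (j = Mul(-4, 5) = -20)
Function('O')(u) = 4 (Function('O')(u) = Add(2, Mul(-1, -2)) = Add(2, 2) = 4)
Function('v')(Y, h) = -90 (Function('v')(Y, h) = Add(-4, -86) = -90)
S = -16 (S = Mul(4, -4) = -16)
X = Rational(-27651919, 416160) (X = Add(Mul(Pow(Add(-60, -16), 2), Pow(-90, -1)), Mul(-20971, Pow(9248, -1))) = Add(Mul(Pow(-76, 2), Rational(-1, 90)), Mul(-20971, Rational(1, 9248))) = Add(Mul(5776, Rational(-1, 90)), Rational(-20971, 9248)) = Add(Rational(-2888, 45), Rational(-20971, 9248)) = Rational(-27651919, 416160) ≈ -66.445)
Pow(Add(X, -32414), Rational(1, 2)) = Pow(Add(Rational(-27651919, 416160), -32414), Rational(1, 2)) = Pow(Rational(-13517062159, 416160), Rational(1, 2)) = Mul(Rational(1, 2040), I, Pow(135170621590, Rational(1, 2)))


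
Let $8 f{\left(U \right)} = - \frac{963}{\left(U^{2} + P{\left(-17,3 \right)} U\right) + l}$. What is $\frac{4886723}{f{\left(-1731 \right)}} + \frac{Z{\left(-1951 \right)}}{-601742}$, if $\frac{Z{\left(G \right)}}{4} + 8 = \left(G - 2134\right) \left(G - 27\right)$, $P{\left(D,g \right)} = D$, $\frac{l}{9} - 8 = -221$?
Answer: $- \frac{11855777604145258172}{96579591} \approx -1.2276 \cdot 10^{11}$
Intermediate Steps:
$l = -1917$ ($l = 72 + 9 \left(-221\right) = 72 - 1989 = -1917$)
$Z{\left(G \right)} = -32 + 4 \left(-2134 + G\right) \left(-27 + G\right)$ ($Z{\left(G \right)} = -32 + 4 \left(G - 2134\right) \left(G - 27\right) = -32 + 4 \left(-2134 + G\right) \left(-27 + G\right)$)
$f{\left(U \right)} = - \frac{963}{8 \left(-1917 + U^{2} - 17 U\right)}$ ($f{\left(U \right)} = \frac{\left(-963\right) \frac{1}{\left(U^{2} - 17 U\right) - 1917}}{8} = \frac{\left(-963\right) \frac{1}{-1917 + U^{2} - 17 U}}{8} = - \frac{963}{8 \left(-1917 + U^{2} - 17 U\right)}$)
$\frac{4886723}{f{\left(-1731 \right)}} + \frac{Z{\left(-1951 \right)}}{-601742} = \frac{4886723}{963 \frac{1}{15336 - 8 \left(-1731\right)^{2} + 136 \left(-1731\right)}} + \frac{230440 - -16864444 + 4 \left(-1951\right)^{2}}{-601742} = \frac{4886723}{963 \frac{1}{15336 - 23970888 - 235416}} + \left(230440 + 16864444 + 4 \cdot 3806401\right) \left(- \frac{1}{601742}\right) = \frac{4886723}{963 \frac{1}{15336 - 23970888 - 235416}} + \left(230440 + 16864444 + 15225604\right) \left(- \frac{1}{601742}\right) = \frac{4886723}{963 \frac{1}{-24190968}} + 32320488 \left(- \frac{1}{601742}\right) = \frac{4886723}{963 \left(- \frac{1}{24190968}\right)} - \frac{16160244}{300871} = \frac{4886723}{- \frac{321}{8063656}} - \frac{16160244}{300871} = 4886723 \left(- \frac{8063656}{321}\right) - \frac{16160244}{300871} = - \frac{39404853239288}{321} - \frac{16160244}{300871} = - \frac{11855777604145258172}{96579591}$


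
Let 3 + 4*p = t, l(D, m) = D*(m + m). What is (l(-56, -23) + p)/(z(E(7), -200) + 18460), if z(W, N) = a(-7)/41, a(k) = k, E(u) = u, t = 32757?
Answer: 882689/1513706 ≈ 0.58313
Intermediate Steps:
l(D, m) = 2*D*m (l(D, m) = D*(2*m) = 2*D*m)
p = 16377/2 (p = -3/4 + (1/4)*32757 = -3/4 + 32757/4 = 16377/2 ≈ 8188.5)
z(W, N) = -7/41
(l(-56, -23) + p)/(z(E(7), -200) + 18460) = (2*(-56)*(-23) + 16377/2)/(-7/41 + 18460) = (2576 + 16377/2)/(756853/41) = (21529/2)*(41/756853) = 882689/1513706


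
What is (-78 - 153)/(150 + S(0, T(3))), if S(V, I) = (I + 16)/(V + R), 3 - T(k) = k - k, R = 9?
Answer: -2079/1369 ≈ -1.5186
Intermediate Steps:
T(k) = 3 (T(k) = 3 - (k - k) = 3 - 1*0 = 3 + 0 = 3)
S(V, I) = (16 + I)/(9 + V) (S(V, I) = (I + 16)/(V + 9) = (16 + I)/(9 + V))
(-78 - 153)/(150 + S(0, T(3))) = (-78 - 153)/(150 + (16 + 3)/(9 + 0)) = -231/(150 + 19/9) = -231/1369/9 = -231*9/1369 = -2079/1369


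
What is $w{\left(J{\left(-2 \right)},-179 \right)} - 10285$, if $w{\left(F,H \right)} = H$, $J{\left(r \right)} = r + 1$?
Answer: $-10464$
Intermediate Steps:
$J{\left(r \right)} = 1 + r$
$w{\left(J{\left(-2 \right)},-179 \right)} - 10285 = -179 - 10285 = -10464$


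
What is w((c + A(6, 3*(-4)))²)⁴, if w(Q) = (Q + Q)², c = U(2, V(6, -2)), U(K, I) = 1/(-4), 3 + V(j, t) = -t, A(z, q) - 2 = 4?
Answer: 6132610415680998648961/16777216 ≈ 3.6553e+14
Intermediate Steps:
A(z, q) = 6 (A(z, q) = 2 + 4 = 6)
V(j, t) = -3 - t
U(K, I) = -¼
c = -¼ ≈ -0.25000
w(Q) = 4*Q² (w(Q) = (2*Q)² = 4*Q²)
w((c + A(6, 3*(-4)))²)⁴ = (4*((-¼ + 6)²)²)⁴ = (4*((23/4)²)²)⁴ = (4*(529/16)²)⁴ = (4*(279841/256))⁴ = (279841/64)⁴ = 6132610415680998648961/16777216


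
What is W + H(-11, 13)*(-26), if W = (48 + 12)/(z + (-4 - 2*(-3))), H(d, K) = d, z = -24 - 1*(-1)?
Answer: 1982/7 ≈ 283.14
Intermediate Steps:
z = -23 (z = -24 + 1 = -23)
W = -20/7 (W = (48 + 12)/(-23 + (-4 - 2*(-3))) = 60/(-23 + (-4 + 6)) = 60/(-23 + 2) = 60/(-21) = 60*(-1/21) = -20/7 ≈ -2.8571)
W + H(-11, 13)*(-26) = -20/7 - 11*(-26) = -20/7 + 286 = 1982/7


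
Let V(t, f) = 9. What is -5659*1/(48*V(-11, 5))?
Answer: -5659/432 ≈ -13.100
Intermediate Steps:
-5659*1/(48*V(-11, 5)) = -5659/(48*9) = -5659/432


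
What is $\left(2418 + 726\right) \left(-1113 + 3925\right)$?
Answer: $8840928$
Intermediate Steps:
$\left(2418 + 726\right) \left(-1113 + 3925\right) = 3144 \cdot 2812 = 8840928$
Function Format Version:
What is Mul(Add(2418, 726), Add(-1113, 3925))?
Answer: 8840928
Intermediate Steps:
Mul(Add(2418, 726), Add(-1113, 3925)) = Mul(3144, 2812) = 8840928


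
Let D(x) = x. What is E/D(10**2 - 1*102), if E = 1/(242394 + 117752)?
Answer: -1/720292 ≈ -1.3883e-6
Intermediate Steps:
E = 1/360146 ≈ 2.7767e-6
E/D(10**2 - 1*102) = 1/(360146*(10**2 - 1*102)) = 1/(360146*(100 - 102)) = (1/360146)/(-2) = (1/360146)*(-1/2) = -1/720292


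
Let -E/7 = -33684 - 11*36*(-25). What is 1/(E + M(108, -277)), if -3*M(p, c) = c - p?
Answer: 3/499849 ≈ 6.0018e-6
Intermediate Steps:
E = 166488 (E = -7*(-33684 - 11*36*(-25)) = -7*(-33684 - 396*(-25)) = -7*(-33684 + 9900) = -7*(-23784) = 166488)
M(p, c) = -c/3 + p/3 (M(p, c) = -(c - p)/3 = -c/3 + p/3)
1/(E + M(108, -277)) = 1/(166488 + (-⅓*(-277) + (⅓)*108)) = 1/(166488 + (277/3 + 36)) = 1/(166488 + 385/3) = 1/(499849/3) = 3/499849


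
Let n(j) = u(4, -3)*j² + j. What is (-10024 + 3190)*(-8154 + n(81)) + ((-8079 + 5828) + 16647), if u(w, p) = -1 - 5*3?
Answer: 772591262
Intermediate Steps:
u(w, p) = -16 (u(w, p) = -1 - 15 = -16)
n(j) = j - 16*j² (n(j) = -16*j² + j = j - 16*j²)
(-10024 + 3190)*(-8154 + n(81)) + ((-8079 + 5828) + 16647) = (-10024 + 3190)*(-8154 + 81*(1 - 16*81)) + ((-8079 + 5828) + 16647) = -6834*(-8154 + 81*(1 - 1296)) + (-2251 + 16647) = -6834*(-8154 + 81*(-1295)) + 14396 = -6834*(-8154 - 104895) + 14396 = -6834*(-113049) + 14396 = 772576866 + 14396 = 772591262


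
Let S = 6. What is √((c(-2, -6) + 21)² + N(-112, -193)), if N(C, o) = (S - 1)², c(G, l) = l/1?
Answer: 5*√10 ≈ 15.811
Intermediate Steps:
c(G, l) = l (c(G, l) = l*1 = l)
N(C, o) = 25 (N(C, o) = (6 - 1)² = 5² = 25)
√((c(-2, -6) + 21)² + N(-112, -193)) = √((-6 + 21)² + 25) = √(15² + 25) = √(225 + 25) = √250 = 5*√10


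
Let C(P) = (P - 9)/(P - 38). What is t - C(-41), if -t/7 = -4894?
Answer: 2706332/79 ≈ 34257.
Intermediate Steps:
t = 34258 (t = -7*(-4894) = 34258)
C(P) = (-9 + P)/(-38 + P)
t - C(-41) = 34258 - (-9 - 41)/(-38 - 41) = 34258 - (-50)/(-79) = 34258 - (-1)*(-50)/79 = 34258 - 1*50/79 = 34258 - 50/79 = 2706332/79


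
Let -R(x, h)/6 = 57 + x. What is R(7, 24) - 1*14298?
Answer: -14682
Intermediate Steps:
R(x, h) = -342 - 6*x (R(x, h) = -6*(57 + x) = -342 - 6*x)
R(7, 24) - 1*14298 = (-342 - 6*7) - 1*14298 = (-342 - 42) - 14298 = -384 - 14298 = -14682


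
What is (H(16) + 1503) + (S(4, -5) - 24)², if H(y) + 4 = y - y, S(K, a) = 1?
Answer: 2028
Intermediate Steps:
H(y) = -4 (H(y) = -4 + (y - y) = -4 + 0 = -4)
(H(16) + 1503) + (S(4, -5) - 24)² = (-4 + 1503) + (1 - 24)² = 1499 + (-23)² = 1499 + 529 = 2028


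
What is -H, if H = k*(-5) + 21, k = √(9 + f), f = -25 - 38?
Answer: -21 + 15*I*√6 ≈ -21.0 + 36.742*I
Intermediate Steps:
f = -63
k = 3*I*√6 (k = √(9 - 63) = √(-54) = 3*I*√6 ≈ 7.3485*I)
H = 21 - 15*I*√6 (H = (3*I*√6)*(-5) + 21 = -15*I*√6 + 21 = 21 - 15*I*√6 ≈ 21.0 - 36.742*I)
-H = -(21 - 15*I*√6) = -21 + 15*I*√6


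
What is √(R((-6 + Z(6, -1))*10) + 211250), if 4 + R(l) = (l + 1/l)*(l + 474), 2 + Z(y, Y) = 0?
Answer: √71888430/20 ≈ 423.94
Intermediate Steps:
Z(y, Y) = -2 (Z(y, Y) = -2 + 0 = -2)
R(l) = -4 + (474 + l)*(l + 1/l) (R(l) = -4 + (l + 1/l)*(l + 474) = -4 + (l + 1/l)*(474 + l) = -4 + (474 + l)*(l + 1/l))
√(R((-6 + Z(6, -1))*10) + 211250) = √((-3 + ((-6 - 2)*10)² + 474*((-6 - 2)*10) + 474/(((-6 - 2)*10))) + 211250) = √((-3 + (-8*10)² + 474*(-8*10) + 474/((-8*10))) + 211250) = √((-3 + (-80)² + 474*(-80) + 474/(-80)) + 211250) = √((-3 + 6400 - 37920 + 474*(-1/80)) + 211250) = √((-3 + 6400 - 37920 - 237/40) + 211250) = √(-1261157/40 + 211250) = √(7188843/40) = √71888430/20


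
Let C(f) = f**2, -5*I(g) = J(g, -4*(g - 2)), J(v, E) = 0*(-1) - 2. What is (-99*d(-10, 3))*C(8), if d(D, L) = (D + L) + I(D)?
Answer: 209088/5 ≈ 41818.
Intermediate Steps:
J(v, E) = -2 (J(v, E) = 0 - 2 = -2)
I(g) = 2/5 (I(g) = -1/5*(-2) = 2/5)
d(D, L) = 2/5 + D + L (d(D, L) = (D + L) + 2/5 = 2/5 + D + L)
(-99*d(-10, 3))*C(8) = -99*(2/5 - 10 + 3)*8**2 = -99*(-33/5)*64 = (3267/5)*64 = 209088/5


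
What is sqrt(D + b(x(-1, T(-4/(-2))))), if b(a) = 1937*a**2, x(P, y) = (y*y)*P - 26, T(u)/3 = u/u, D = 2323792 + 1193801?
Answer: sqrt(5890418) ≈ 2427.0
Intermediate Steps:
D = 3517593
T(u) = 3 (T(u) = 3*(u/u) = 3*1 = 3)
x(P, y) = -26 + P*y**2 (x(P, y) = y**2*P - 26 = P*y**2 - 26 = -26 + P*y**2)
sqrt(D + b(x(-1, T(-4/(-2))))) = sqrt(3517593 + 1937*(-26 - 1*3**2)**2) = sqrt(3517593 + 1937*(-26 - 1*9)**2) = sqrt(3517593 + 1937*(-26 - 9)**2) = sqrt(3517593 + 1937*(-35)**2) = sqrt(3517593 + 1937*1225) = sqrt(3517593 + 2372825) = sqrt(5890418)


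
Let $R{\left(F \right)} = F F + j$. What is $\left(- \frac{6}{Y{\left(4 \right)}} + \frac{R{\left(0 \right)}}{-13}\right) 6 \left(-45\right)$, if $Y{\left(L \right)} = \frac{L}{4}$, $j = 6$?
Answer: $\frac{22680}{13} \approx 1744.6$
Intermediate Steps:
$R{\left(F \right)} = 6 + F^{2}$ ($R{\left(F \right)} = F F + 6 = F^{2} + 6 = 6 + F^{2}$)
$Y{\left(L \right)} = \frac{L}{4}$ ($Y{\left(L \right)} = L \frac{1}{4} = \frac{L}{4}$)
$\left(- \frac{6}{Y{\left(4 \right)}} + \frac{R{\left(0 \right)}}{-13}\right) 6 \left(-45\right) = \left(- \frac{6}{\frac{1}{4} \cdot 4} + \frac{6 + 0^{2}}{-13}\right) 6 \left(-45\right) = \left(- \frac{6}{1} + \left(6 + 0\right) \left(- \frac{1}{13}\right)\right) 6 \left(-45\right) = \left(\left(-6\right) 1 + 6 \left(- \frac{1}{13}\right)\right) 6 \left(-45\right) = \left(-6 - \frac{6}{13}\right) 6 \left(-45\right) = \left(- \frac{84}{13}\right) 6 \left(-45\right) = \left(- \frac{504}{13}\right) \left(-45\right) = \frac{22680}{13}$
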